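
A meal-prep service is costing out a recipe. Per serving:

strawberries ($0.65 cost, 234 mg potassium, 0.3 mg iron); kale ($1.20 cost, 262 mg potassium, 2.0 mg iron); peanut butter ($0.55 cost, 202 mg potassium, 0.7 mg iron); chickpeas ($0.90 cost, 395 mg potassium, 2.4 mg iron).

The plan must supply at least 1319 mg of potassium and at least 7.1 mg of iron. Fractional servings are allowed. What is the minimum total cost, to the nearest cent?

$3.01

The cheapest plan sits at a corner of the feasible region — with two constraints it uses at most two foods.
strawberries only: max(1319/234, 7.1/0.3) = 23.67 servings → $15.38.
kale only: max(1319/262, 7.1/2.0) = 5.034 servings → $6.04.
peanut butter only: max(1319/202, 7.1/0.7) = 10.14 servings → $5.58.
chickpeas only: max(1319/395, 7.1/2.4) = 3.339 servings → $3.01.
strawberries + kale with both tight: 1.997 servings and 3.25 servings → $5.20.
strawberries + peanut butter with both targets exact would need a negative amount; discard.
strawberries + chickpeas with both tight: 0.8149 servings and 2.856 servings → $3.10.
kale + peanut butter with both tight: 2.316 servings and 3.526 servings → $4.72.
kale + chickpeas: intersection lies outside the first quadrant.
peanut butter + chickpeas with both tight: 1.734 servings and 2.453 servings → $3.16.
Cheapest feasible corner: $3.01.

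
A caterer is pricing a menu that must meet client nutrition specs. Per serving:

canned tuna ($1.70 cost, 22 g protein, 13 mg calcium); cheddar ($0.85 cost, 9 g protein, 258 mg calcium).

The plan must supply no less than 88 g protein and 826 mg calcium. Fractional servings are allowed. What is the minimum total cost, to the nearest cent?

canned tuna only: max(88/22, 826/13) = 63.54 servings → $108.02.
cheddar only: max(88/9, 826/258) = 9.778 servings → $8.31.
canned tuna + cheddar with both tight: 2.747 servings and 3.063 servings → $7.27.
Cheapest feasible corner: $7.27.

$7.27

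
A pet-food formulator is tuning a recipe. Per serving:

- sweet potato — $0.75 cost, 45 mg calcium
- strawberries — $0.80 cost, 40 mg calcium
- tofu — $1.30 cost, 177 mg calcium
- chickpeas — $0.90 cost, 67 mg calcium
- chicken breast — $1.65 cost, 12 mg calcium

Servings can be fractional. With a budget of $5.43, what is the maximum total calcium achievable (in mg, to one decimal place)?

739.3 mg

Calcium per dollar: tofu 136.2, chickpeas 74.44, sweet potato 60, strawberries 50, chicken breast 7.273.
With no serving limits, spend the whole cost allowance on tofu: $5.43 / $1.30 × 177 mg = 739.3 mg.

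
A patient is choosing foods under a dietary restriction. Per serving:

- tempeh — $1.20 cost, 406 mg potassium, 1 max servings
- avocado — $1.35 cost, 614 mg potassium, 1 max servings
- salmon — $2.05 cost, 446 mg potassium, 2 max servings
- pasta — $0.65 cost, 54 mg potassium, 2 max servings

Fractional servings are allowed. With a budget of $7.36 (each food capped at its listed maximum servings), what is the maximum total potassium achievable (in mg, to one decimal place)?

1971.0 mg

Potassium per dollar: avocado 454.8, tempeh 338.3, salmon 217.6, pasta 83.08.
Take 1 serving of avocado: spends $1.35, +614.0 mg potassium (running total 614.0 mg).
Take 1 serving of tempeh: spends $1.20, +406.0 mg potassium (running total 1020.0 mg).
Take 2 servings of salmon: spends $4.10, +892.0 mg potassium (running total 1912.0 mg).
Take 1.092 servings of pasta: spends $0.71, +59.0 mg potassium (running total 1971.0 mg).
Greedy by best ratio exhausts the cost allowance optimally: 1971.0 mg.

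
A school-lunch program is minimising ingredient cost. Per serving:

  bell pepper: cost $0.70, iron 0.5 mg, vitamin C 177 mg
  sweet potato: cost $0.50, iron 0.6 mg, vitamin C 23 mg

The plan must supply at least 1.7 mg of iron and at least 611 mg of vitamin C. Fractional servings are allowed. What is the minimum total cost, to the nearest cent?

Check every corner: each single food scaled to meet both minima, and each pair solved so both constraints bind.
bell pepper only: max(1.7/0.5, 611/177) = 3.452 servings → $2.42.
sweet potato only: max(1.7/0.6, 611/23) = 26.57 servings → $13.28.
bell pepper + sweet potato: the both-tight solution has a negative serving — not a feasible corner.
Cheapest feasible corner: $2.42.

$2.42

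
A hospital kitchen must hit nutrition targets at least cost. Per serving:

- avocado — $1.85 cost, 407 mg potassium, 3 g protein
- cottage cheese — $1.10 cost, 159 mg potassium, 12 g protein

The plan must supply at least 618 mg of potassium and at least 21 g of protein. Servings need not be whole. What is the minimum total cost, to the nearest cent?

$3.38

For a min-cost LP with two ≥-constraints, a basic feasible solution has at most two positive variables.
avocado only: max(618/407, 21/3) = 7 servings → $12.95.
cottage cheese only: max(618/159, 21/12) = 3.887 servings → $4.28.
avocado + cottage cheese with both tight: 0.9251 servings and 1.519 servings → $3.38.
Cheapest feasible corner: $3.38.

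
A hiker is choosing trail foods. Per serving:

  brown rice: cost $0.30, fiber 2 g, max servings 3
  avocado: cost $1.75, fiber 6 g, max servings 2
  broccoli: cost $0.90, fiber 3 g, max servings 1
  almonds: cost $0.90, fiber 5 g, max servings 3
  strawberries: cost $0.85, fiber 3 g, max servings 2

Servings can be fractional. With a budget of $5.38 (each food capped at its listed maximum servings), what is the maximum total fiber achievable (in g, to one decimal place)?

27.3 g

Fiber per dollar: brown rice 6.667, almonds 5.556, strawberries 3.529, avocado 3.429, broccoli 3.333.
Take 3 servings of brown rice: spends $0.90, +6.0 g fiber (running total 6.0 g).
Take 3 servings of almonds: spends $2.70, +15.0 g fiber (running total 21.0 g).
Take 2 servings of strawberries: spends $1.70, +6.0 g fiber (running total 27.0 g).
Take 0.04571 servings of avocado: spends $0.08, +0.3 g fiber (running total 27.3 g).
Greedy by best ratio exhausts the cost allowance optimally: 27.3 g.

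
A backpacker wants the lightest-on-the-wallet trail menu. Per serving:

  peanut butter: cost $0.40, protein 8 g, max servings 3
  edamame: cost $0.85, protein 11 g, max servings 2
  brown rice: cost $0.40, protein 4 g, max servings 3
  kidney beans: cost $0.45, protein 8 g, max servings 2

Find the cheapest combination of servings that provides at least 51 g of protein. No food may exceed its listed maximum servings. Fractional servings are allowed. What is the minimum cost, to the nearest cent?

Cost per g of protein: peanut butter $0.0500, kidney beans $0.0563, edamame $0.0773, brown rice $0.1000.
Take 3 servings of peanut butter: +24.0 g protein for $1.20 (total $1.20, still need 27.0 g).
Take 2 servings of kidney beans: +16.0 g protein for $0.90 (total $2.10, still need 11.0 g).
Take 1 serving of edamame: +11.0 g protein for $0.85 (total $2.95, still need 0.0 g).
Filling from the cheapest source first is optimal under one linear minimum: $2.95.

$2.95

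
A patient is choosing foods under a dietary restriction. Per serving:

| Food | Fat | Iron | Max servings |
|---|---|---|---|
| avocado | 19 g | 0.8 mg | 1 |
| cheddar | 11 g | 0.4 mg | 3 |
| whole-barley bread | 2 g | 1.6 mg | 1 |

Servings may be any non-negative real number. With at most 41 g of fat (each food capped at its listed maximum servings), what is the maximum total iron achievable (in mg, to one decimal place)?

Iron per g fat: whole-barley bread 0.8, avocado 0.04211, cheddar 0.03636.
Take 1 serving of whole-barley bread: uses 2 g fat, +1.6 mg iron (running total 1.6 mg).
Take 1 serving of avocado: uses 19 g fat, +0.8 mg iron (running total 2.4 mg).
Take 1.818 servings of cheddar: uses 20 g fat, +0.7 mg iron (running total 3.1 mg).
Filling greedily by iron-per-g fat is optimal for one linear limit, giving 3.1 mg.

3.1 mg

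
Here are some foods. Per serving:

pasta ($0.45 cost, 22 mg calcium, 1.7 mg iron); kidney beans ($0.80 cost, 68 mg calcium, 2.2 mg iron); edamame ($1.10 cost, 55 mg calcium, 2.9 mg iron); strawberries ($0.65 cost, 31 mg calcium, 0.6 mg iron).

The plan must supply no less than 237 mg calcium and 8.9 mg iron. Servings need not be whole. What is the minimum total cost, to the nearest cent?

$3.03

This is a tiny linear program; its minimum lies at a vertex of the feasible set. List the vertices and price them.
pasta only: max(237/22, 8.9/1.7) = 10.77 servings → $4.85.
kidney beans only: max(237/68, 8.9/2.2) = 4.045 servings → $3.24.
edamame only: max(237/55, 8.9/2.9) = 4.309 servings → $4.74.
strawberries only: max(237/31, 8.9/0.6) = 14.83 servings → $9.64.
pasta + kidney beans with both tight: 1.247 servings and 3.082 servings → $3.03.
pasta + edamame with both targets exact would need a negative amount; discard.
pasta + strawberries with both tight: 3.385 servings and 5.243 servings → $4.93.
kidney beans + edamame with both tight: 2.596 servings and 1.1 servings → $3.29.
kidney beans + strawberries: the both-tight solution has a negative serving — not a feasible corner.
edamame + strawberries with both tight: 2.35 servings and 3.476 servings → $4.84.
The minimum over all feasible corners is $3.03.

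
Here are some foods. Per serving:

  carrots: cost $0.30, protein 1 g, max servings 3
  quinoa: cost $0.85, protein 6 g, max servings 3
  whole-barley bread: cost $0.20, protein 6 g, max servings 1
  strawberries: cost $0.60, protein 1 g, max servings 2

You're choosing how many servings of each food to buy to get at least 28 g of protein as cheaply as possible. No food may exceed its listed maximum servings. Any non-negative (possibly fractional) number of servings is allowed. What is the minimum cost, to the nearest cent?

$4.25

Cost per g of protein: whole-barley bread $0.0333, quinoa $0.1417, carrots $0.3000, strawberries $0.6000.
Take 1 serving of whole-barley bread: +6.0 g protein for $0.20 (total $0.20, still need 22.0 g).
Take 3 servings of quinoa: +18.0 g protein for $2.55 (total $2.75, still need 4.0 g).
Take 3 servings of carrots: +3.0 g protein for $0.90 (total $3.65, still need 1.0 g).
Take 1 serving of strawberries: +1.0 g protein for $0.60 (total $4.25, still need 0.0 g).
Greedy by cheapest-per-g is optimal for a single linear constraint, so the minimum cost is $4.25.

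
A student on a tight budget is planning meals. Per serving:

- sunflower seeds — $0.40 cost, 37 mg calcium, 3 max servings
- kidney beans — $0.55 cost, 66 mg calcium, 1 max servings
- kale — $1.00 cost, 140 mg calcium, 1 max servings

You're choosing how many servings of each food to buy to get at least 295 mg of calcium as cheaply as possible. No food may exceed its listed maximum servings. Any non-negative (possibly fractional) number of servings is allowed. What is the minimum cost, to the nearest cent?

$2.51

Cost per mg of calcium: kale $0.0071, kidney beans $0.0083, sunflower seeds $0.0108.
Take 1 serving of kale: +140.0 mg calcium for $1.00 (total $1.00, still need 155.0 mg).
Take 1 serving of kidney beans: +66.0 mg calcium for $0.55 (total $1.55, still need 89.0 mg).
Take 2.405 servings of sunflower seeds: +89.0 mg calcium for $0.96 (total $2.51, still need 0.0 mg).
Greedy by cheapest-per-mg is optimal for a single linear constraint, so the minimum cost is $2.51.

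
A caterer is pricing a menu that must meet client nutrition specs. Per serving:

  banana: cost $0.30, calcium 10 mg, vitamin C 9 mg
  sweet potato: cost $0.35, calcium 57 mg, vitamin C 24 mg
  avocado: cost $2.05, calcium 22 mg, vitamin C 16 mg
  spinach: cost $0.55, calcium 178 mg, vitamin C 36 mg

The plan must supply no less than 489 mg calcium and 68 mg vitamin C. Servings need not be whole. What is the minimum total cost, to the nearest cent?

$1.51

At the optimum either one food covers both requirements or two foods hit both targets exactly; no other combination can be cheaper.
banana only: max(489/10, 68/9) = 48.9 servings → $14.67.
sweet potato only: max(489/57, 68/24) = 8.579 servings → $3.00.
avocado only: max(489/22, 68/16) = 22.23 servings → $45.57.
spinach only: max(489/178, 68/36) = 2.747 servings → $1.51.
banana + sweet potato: the both-tight solution has a negative serving — not a feasible corner.
banana + avocado: the both-tight solution has a negative serving — not a feasible corner.
banana + spinach with both targets exact would need a negative amount; discard.
sweet potato + avocado: intersection lies outside the first quadrant.
sweet potato + spinach: intersection lies outside the first quadrant.
avocado + spinach: the both-tight solution has a negative serving — not a feasible corner.
The minimum over all feasible corners is $1.51.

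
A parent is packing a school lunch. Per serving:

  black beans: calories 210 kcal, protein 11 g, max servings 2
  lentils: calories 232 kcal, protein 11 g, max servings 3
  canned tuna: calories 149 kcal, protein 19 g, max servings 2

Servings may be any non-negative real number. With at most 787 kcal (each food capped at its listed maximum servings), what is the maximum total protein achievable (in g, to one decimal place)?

63.3 g

Protein per kcal: canned tuna 0.1275, black beans 0.05238, lentils 0.04741.
Take 2 servings of canned tuna: uses 298 kcal, +38.0 g protein (running total 38.0 g).
Take 2 servings of black beans: uses 420 kcal, +22.0 g protein (running total 60.0 g).
Take 0.2974 servings of lentils: uses 69 kcal, +3.3 g protein (running total 63.3 g).
Greedy by best ratio exhausts the calories allowance optimally: 63.3 g.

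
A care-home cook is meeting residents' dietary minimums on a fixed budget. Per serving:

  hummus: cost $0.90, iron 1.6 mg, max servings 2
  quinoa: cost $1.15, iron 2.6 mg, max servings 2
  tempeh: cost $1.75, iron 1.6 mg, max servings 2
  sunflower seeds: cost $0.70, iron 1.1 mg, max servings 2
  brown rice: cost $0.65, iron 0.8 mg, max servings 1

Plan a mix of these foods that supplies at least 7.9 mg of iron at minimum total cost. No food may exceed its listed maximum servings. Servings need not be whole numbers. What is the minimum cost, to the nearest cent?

$3.82

Cost per mg of iron: quinoa $0.4423, hummus $0.5625, sunflower seeds $0.6364, brown rice $0.8125, tempeh $1.0938.
Take 2 servings of quinoa: +5.2 mg iron for $2.30 (total $2.30, still need 2.7 mg).
Take 1.688 servings of hummus: +2.7 mg iron for $1.52 (total $3.82, still need 0.0 mg).
Greedy by cheapest-per-mg is optimal for a single linear constraint, so the minimum cost is $3.82.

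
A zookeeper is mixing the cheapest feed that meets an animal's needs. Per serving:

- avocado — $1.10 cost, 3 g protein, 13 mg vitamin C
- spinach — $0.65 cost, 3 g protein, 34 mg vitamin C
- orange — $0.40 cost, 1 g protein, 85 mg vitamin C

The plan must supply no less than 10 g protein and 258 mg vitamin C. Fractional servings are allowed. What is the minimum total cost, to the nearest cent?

With two linear requirements the optimum uses one or two foods; enumerate the corners.
avocado only: max(10/3, 258/13) = 19.85 servings → $21.83.
spinach only: max(10/3, 258/34) = 7.588 servings → $4.93.
orange only: max(10/1, 258/85) = 10 servings → $4.00.
avocado + spinach with both targets exact would need a negative amount; discard.
avocado + orange with both tight: 2.446 servings and 2.661 servings → $3.76.
spinach + orange with both tight: 2.679 servings and 1.964 servings → $2.53.
The minimum over all feasible corners is $2.53.

$2.53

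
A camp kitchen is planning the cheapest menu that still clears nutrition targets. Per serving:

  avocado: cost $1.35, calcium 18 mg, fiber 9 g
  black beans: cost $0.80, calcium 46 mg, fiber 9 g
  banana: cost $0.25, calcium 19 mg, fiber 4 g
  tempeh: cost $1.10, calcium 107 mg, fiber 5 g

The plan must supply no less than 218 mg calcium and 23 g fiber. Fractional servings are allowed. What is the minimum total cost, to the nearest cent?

$2.47

At the optimum either one food covers both requirements or two foods hit both targets exactly; no other combination can be cheaper.
avocado only: max(218/18, 23/9) = 12.11 servings → $16.35.
black beans only: max(218/46, 23/9) = 4.739 servings → $3.79.
banana only: max(218/19, 23/4) = 11.47 servings → $2.87.
tempeh only: max(218/107, 23/5) = 4.6 servings → $5.06.
avocado + black beans: intersection lies outside the first quadrant.
avocado + banana: intersection lies outside the first quadrant.
avocado + tempeh with both tight: 1.57 servings and 1.773 servings → $4.07.
black beans + banana: the both-tight solution has a negative serving — not a feasible corner.
black beans + tempeh with both tight: 1.87 servings and 1.233 servings → $2.85.
banana + tempeh with both tight: 4.117 servings and 1.306 servings → $2.47.
So the least-cost plan costs $2.47.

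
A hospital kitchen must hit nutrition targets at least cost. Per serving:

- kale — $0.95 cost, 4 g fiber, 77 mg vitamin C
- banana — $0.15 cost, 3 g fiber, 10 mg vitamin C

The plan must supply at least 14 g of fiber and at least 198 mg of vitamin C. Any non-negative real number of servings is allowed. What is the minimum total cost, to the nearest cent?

$2.48

At the optimum either one food covers both requirements or two foods hit both targets exactly; no other combination can be cheaper.
kale only: max(14/4, 198/77) = 3.5 servings → $3.33.
banana only: max(14/3, 198/10) = 19.8 servings → $2.97.
kale + banana with both tight: 2.377 servings and 1.497 servings → $2.48.
The minimum over all feasible corners is $2.48.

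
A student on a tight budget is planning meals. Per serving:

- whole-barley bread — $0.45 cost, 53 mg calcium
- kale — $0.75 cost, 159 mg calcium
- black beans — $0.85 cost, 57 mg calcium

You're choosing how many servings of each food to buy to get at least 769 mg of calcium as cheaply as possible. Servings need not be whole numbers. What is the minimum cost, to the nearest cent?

Cost per mg of calcium: kale $0.0047, whole-barley bread $0.0085, black beans $0.0149.
With no serving limits, use only kale: 769 mg / 159 mg = 4.836 servings × $0.75 = $3.63.

$3.63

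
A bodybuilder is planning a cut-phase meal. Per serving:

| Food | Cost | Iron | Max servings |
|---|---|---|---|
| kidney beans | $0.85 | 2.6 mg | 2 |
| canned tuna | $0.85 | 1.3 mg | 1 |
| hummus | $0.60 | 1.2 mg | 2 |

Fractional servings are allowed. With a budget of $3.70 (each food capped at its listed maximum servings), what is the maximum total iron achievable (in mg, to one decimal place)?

Iron per dollar: kidney beans 3.059, hummus 2, canned tuna 1.529.
Take 2 servings of kidney beans: spends $1.70, +5.2 mg iron (running total 5.2 mg).
Take 2 servings of hummus: spends $1.20, +2.4 mg iron (running total 7.6 mg).
Take 0.9412 servings of canned tuna: spends $0.80, +1.2 mg iron (running total 8.8 mg).
Filling greedily by iron-per-dollar is optimal for one linear limit, giving 8.8 mg.

8.8 mg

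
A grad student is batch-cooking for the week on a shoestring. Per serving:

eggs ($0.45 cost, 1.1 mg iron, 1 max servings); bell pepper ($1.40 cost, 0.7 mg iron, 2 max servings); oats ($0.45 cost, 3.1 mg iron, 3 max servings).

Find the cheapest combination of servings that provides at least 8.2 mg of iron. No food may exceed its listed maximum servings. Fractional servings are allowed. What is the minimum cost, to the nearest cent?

Cost per mg of iron: oats $0.1452, eggs $0.4091, bell pepper $2.0000.
Take 2.645 servings of oats: +8.2 mg iron for $1.19 (total $1.19, still need 0.0 mg).
Filling from the cheapest source first is optimal under one linear minimum: $1.19.

$1.19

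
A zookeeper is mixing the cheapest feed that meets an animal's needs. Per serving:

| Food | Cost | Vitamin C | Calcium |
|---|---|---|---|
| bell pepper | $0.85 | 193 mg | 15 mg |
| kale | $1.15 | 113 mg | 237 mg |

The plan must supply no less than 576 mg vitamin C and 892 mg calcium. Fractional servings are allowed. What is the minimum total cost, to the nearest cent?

This is a tiny linear program; its minimum lies at a vertex of the feasible set. List the vertices and price them.
bell pepper only: max(576/193, 892/15) = 59.47 servings → $50.55.
kale only: max(576/113, 892/237) = 5.097 servings → $5.86.
bell pepper + kale with both tight: 0.8109 servings and 3.712 servings → $4.96.
So the least-cost plan costs $4.96.

$4.96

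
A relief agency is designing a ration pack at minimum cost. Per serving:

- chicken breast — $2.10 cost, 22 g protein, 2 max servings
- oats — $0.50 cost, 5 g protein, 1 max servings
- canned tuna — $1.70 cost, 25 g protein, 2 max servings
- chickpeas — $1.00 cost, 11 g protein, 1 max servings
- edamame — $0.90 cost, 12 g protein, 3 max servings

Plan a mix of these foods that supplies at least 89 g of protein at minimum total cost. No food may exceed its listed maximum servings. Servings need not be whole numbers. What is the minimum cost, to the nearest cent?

$6.37

Cost per g of protein: canned tuna $0.0680, edamame $0.0750, chickpeas $0.0909, chicken breast $0.0955, oats $0.1000.
Take 2 servings of canned tuna: +50.0 g protein for $3.40 (total $3.40, still need 39.0 g).
Take 3 servings of edamame: +36.0 g protein for $2.70 (total $6.10, still need 3.0 g).
Take 0.2727 servings of chickpeas: +3.0 g protein for $0.27 (total $6.37, still need 0.0 g).
Greedy by cheapest-per-g is optimal for a single linear constraint, so the minimum cost is $6.37.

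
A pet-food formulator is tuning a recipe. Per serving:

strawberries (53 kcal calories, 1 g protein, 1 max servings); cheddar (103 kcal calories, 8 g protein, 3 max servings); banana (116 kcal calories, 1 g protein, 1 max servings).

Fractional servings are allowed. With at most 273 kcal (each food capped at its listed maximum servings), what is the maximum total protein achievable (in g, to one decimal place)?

21.2 g

Protein per kcal: cheddar 0.07767, strawberries 0.01887, banana 0.008621.
Take 2.65 servings of cheddar: uses 273 kcal, +21.2 g protein (running total 21.2 g).
Filling greedily by protein-per-kcal is optimal for one linear limit, giving 21.2 g.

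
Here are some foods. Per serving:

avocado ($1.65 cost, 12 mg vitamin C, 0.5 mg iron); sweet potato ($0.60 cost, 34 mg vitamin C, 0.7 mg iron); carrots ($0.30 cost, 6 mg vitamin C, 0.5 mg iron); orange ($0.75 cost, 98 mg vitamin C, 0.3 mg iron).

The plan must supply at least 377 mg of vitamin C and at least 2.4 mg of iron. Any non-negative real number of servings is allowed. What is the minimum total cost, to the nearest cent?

$3.54

Two binding constraints pin down two serving amounts, so the optimal mix uses at most two foods. The candidates are each food alone (scaled to the tighter of vitamin C/iron) and each pair with both constraints tight.
avocado only: max(377/12, 2.4/0.5) = 31.42 servings → $51.84.
sweet potato only: max(377/34, 2.4/0.7) = 11.09 servings → $6.65.
carrots only: max(377/6, 2.4/0.5) = 62.83 servings → $18.85.
orange only: max(377/98, 2.4/0.3) = 8 servings → $6.00.
avocado + sweet potato: the both-tight solution has a negative serving — not a feasible corner.
avocado + carrots: the both-tight solution has a negative serving — not a feasible corner.
avocado + orange with both tight: 2.689 servings and 3.518 servings → $7.08.
sweet potato + carrots with both targets exact would need a negative amount; discard.
sweet potato + orange with both tight: 2.091 servings and 3.122 servings → $3.60.
carrots + orange with both tight: 2.587 servings and 3.689 servings → $3.54.
The minimum over all feasible corners is $3.54.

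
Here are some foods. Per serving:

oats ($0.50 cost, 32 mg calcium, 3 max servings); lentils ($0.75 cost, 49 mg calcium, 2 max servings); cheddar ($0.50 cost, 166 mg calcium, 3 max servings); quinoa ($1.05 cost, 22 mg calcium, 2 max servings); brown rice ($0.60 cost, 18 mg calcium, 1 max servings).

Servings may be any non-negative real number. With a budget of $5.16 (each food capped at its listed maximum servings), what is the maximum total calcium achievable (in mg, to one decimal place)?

711.3 mg

Calcium per dollar: cheddar 332, lentils 65.33, oats 64, brown rice 30, quinoa 20.95.
Take 3 servings of cheddar: spends $1.50, +498.0 mg calcium (running total 498.0 mg).
Take 2 servings of lentils: spends $1.50, +98.0 mg calcium (running total 596.0 mg).
Take 3 servings of oats: spends $1.50, +96.0 mg calcium (running total 692.0 mg).
Take 1 serving of brown rice: spends $0.60, +18.0 mg calcium (running total 710.0 mg).
Take 0.05714 servings of quinoa: spends $0.06, +1.3 mg calcium (running total 711.3 mg).
Greedy by best ratio exhausts the cost allowance optimally: 711.3 mg.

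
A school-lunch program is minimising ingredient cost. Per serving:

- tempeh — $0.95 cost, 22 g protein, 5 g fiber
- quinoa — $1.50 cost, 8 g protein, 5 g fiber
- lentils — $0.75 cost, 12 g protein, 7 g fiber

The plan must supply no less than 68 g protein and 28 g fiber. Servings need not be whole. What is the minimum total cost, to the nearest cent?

At the optimum either one food covers both requirements or two foods hit both targets exactly; no other combination can be cheaper.
tempeh only: max(68/22, 28/5) = 5.6 servings → $5.32.
quinoa only: max(68/8, 28/5) = 8.5 servings → $12.75.
lentils only: max(68/12, 28/7) = 5.667 servings → $4.25.
tempeh + quinoa with both tight: 1.657 servings and 3.943 servings → $7.49.
tempeh + lentils with both tight: 1.489 servings and 2.936 servings → $3.62.
quinoa + lentils with both targets exact would need a negative amount; discard.
Cheapest feasible corner: $3.62.

$3.62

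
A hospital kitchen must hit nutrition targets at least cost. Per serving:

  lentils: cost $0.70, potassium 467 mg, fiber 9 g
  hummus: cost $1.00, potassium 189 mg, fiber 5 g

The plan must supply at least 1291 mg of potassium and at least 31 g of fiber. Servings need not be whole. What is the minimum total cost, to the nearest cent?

Minimising a linear cost over {potassium ≥ 1291, fiber ≥ 31, servings ≥ 0} — the optimum is at a vertex, using one or two foods.
lentils only: max(1291/467, 31/9) = 3.444 servings → $2.41.
hummus only: max(1291/189, 31/5) = 6.831 servings → $6.83.
lentils + hummus with both tight: 0.9401 servings and 4.508 servings → $5.17.
Cheapest feasible corner: $2.41.

$2.41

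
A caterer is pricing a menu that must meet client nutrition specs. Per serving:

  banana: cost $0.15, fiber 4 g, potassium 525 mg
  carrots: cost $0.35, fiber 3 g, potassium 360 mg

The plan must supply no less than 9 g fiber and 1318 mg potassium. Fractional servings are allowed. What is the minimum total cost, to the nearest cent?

$0.38

Two binding constraints pin down two serving amounts, so the optimal mix uses at most two foods. The candidates are each food alone (scaled to the tighter of fiber/potassium) and each pair with both constraints tight.
banana only: max(9/4, 1318/525) = 2.51 servings → $0.38.
carrots only: max(9/3, 1318/360) = 3.661 servings → $1.28.
banana + carrots: the both-tight solution has a negative serving — not a feasible corner.
So the least-cost plan costs $0.38.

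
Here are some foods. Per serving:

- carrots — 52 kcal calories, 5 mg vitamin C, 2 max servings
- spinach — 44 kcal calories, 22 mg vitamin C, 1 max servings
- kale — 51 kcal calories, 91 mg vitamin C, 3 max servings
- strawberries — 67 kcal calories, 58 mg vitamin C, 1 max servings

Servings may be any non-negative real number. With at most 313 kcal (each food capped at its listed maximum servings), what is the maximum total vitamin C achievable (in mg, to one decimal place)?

Vitamin C per kcal: kale 1.784, strawberries 0.8657, spinach 0.5, carrots 0.09615.
Take 3 servings of kale: uses 153 kcal, +273.0 mg vitamin C (running total 273.0 mg).
Take 1 serving of strawberries: uses 67 kcal, +58.0 mg vitamin C (running total 331.0 mg).
Take 1 serving of spinach: uses 44 kcal, +22.0 mg vitamin C (running total 353.0 mg).
Take 0.9423 servings of carrots: uses 49 kcal, +4.7 mg vitamin C (running total 357.7 mg).
Greedy by best ratio exhausts the calories allowance optimally: 357.7 mg.

357.7 mg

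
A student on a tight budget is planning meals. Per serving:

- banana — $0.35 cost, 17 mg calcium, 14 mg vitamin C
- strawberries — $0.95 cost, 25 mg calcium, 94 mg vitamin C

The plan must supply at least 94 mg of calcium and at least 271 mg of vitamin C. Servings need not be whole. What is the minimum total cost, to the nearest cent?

Two binding constraints pin down two serving amounts, so the optimal mix uses at most two foods. The candidates are each food alone (scaled to the tighter of calcium/vitamin C) and each pair with both constraints tight.
banana only: max(94/17, 271/14) = 19.36 servings → $6.78.
strawberries only: max(94/25, 271/94) = 3.76 servings → $3.57.
banana + strawberries with both tight: 1.651 servings and 2.637 servings → $3.08.
The minimum over all feasible corners is $3.08.

$3.08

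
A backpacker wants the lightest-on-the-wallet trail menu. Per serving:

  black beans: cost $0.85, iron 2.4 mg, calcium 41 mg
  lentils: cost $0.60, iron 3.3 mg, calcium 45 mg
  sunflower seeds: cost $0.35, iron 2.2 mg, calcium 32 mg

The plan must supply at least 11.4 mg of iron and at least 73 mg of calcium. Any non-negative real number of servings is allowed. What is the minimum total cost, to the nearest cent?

$1.81

Check every corner: each single food scaled to meet both minima, and each pair solved so both constraints bind.
black beans only: max(11.4/2.4, 73/41) = 4.75 servings → $4.04.
lentils only: max(11.4/3.3, 73/45) = 3.455 servings → $2.07.
sunflower seeds only: max(11.4/2.2, 73/32) = 5.182 servings → $1.81.
black beans + lentils with both targets exact would need a negative amount; discard.
black beans + sunflower seeds: intersection lies outside the first quadrant.
lentils + sunflower seeds: the both-tight solution has a negative serving — not a feasible corner.
The minimum over all feasible corners is $1.81.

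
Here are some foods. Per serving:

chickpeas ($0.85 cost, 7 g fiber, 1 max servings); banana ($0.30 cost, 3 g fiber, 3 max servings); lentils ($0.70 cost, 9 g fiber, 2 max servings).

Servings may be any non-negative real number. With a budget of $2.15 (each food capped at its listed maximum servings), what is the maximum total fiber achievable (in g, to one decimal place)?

25.5 g

Fiber per dollar: lentils 12.86, banana 10, chickpeas 8.235.
Take 2 servings of lentils: spends $1.40, +18.0 g fiber (running total 18.0 g).
Take 2.5 servings of banana: spends $0.75, +7.5 g fiber (running total 25.5 g).
Greedy by best ratio exhausts the cost allowance optimally: 25.5 g.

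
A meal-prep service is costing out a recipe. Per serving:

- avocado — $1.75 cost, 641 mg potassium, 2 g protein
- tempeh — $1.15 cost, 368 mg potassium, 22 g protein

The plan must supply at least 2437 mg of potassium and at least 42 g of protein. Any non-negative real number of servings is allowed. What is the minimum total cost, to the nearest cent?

Minimising a linear cost over {potassium ≥ 2437, protein ≥ 42, servings ≥ 0} — the optimum is at a vertex, using one or two foods.
avocado only: max(2437/641, 42/2) = 21 servings → $36.75.
tempeh only: max(2437/368, 42/22) = 6.622 servings → $7.62.
avocado + tempeh with both tight: 2.855 servings and 1.65 servings → $6.89.
Cheapest feasible corner: $6.89.

$6.89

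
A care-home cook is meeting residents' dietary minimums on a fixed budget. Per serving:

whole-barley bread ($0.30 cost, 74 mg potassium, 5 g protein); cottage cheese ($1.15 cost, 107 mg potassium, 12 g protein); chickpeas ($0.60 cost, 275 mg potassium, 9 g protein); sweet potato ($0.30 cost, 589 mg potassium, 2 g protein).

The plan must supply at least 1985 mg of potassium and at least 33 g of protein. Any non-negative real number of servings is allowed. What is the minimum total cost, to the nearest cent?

whole-barley bread only: max(1985/74, 33/5) = 26.82 servings → $8.05.
cottage cheese only: max(1985/107, 33/12) = 18.55 servings → $21.33.
chickpeas only: max(1985/275, 33/9) = 7.218 servings → $4.33.
sweet potato only: max(1985/589, 33/2) = 16.5 servings → $4.95.
whole-barley bread + cottage cheese: intersection lies outside the first quadrant.
whole-barley bread + chickpeas with both targets exact would need a negative amount; discard.
whole-barley bread + sweet potato with both tight: 5.53 servings and 2.675 servings → $2.46.
cottage cheese + chickpeas with both targets exact would need a negative amount; discard.
cottage cheese + sweet potato with both tight: 2.257 servings and 2.96 servings → $3.48.
chickpeas + sweet potato with both tight: 3.256 servings and 1.85 servings → $2.51.
So the least-cost plan costs $2.46.

$2.46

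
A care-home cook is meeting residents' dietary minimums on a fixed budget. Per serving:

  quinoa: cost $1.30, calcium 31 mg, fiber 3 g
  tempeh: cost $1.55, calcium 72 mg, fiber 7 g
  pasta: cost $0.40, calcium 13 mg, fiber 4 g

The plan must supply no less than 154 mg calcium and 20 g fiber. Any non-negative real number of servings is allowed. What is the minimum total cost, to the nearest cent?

With two linear requirements the optimum uses one or two foods; enumerate the corners.
quinoa only: max(154/31, 20/3) = 6.667 servings → $8.67.
tempeh only: max(154/72, 20/7) = 2.857 servings → $4.43.
pasta only: max(154/13, 20/4) = 11.85 servings → $4.74.
quinoa + tempeh: intersection lies outside the first quadrant.
quinoa + pasta with both tight: 4.188 servings and 1.859 servings → $6.19.
tempeh + pasta with both tight: 1.807 servings and 1.838 servings → $3.54.
The minimum over all feasible corners is $3.54.

$3.54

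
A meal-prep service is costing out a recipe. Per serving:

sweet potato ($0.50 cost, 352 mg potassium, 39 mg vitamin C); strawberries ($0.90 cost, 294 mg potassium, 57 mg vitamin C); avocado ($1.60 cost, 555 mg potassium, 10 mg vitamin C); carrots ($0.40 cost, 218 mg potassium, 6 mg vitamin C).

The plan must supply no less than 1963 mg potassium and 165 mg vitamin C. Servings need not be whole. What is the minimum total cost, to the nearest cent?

$2.79

At the optimum either one food covers both requirements or two foods hit both targets exactly; no other combination can be cheaper.
sweet potato only: max(1963/352, 165/39) = 5.577 servings → $2.79.
strawberries only: max(1963/294, 165/57) = 6.677 servings → $6.01.
avocado only: max(1963/555, 165/10) = 16.5 servings → $26.40.
carrots only: max(1963/218, 165/6) = 27.5 servings → $11.00.
sweet potato + strawberries: intersection lies outside the first quadrant.
sweet potato + avocado with both tight: 3.969 servings and 1.019 servings → $3.62.
sweet potato + carrots with both tight: 3.786 servings and 2.892 servings → $3.05.
strawberries + avocado with both tight: 2.507 servings and 2.209 servings → $5.79.
strawberries + carrots with both tight: 2.269 servings and 5.945 servings → $4.42.
avocado + carrots with both targets exact would need a negative amount; discard.
Cheapest feasible corner: $2.79.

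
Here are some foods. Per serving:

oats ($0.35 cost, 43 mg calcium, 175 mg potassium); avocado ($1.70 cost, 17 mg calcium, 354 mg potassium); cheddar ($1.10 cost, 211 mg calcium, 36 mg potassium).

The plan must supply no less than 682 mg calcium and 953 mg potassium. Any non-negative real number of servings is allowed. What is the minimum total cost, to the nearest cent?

$4.18

Check every corner: each single food scaled to meet both minima, and each pair solved so both constraints bind.
oats only: max(682/43, 953/175) = 15.86 servings → $5.55.
avocado only: max(682/17, 953/354) = 40.12 servings → $68.20.
cheddar only: max(682/211, 953/36) = 26.47 servings → $29.12.
oats + avocado: the both-tight solution has a negative serving — not a feasible corner.
oats + cheddar with both tight: 4.99 servings and 2.215 servings → $4.18.
avocado + cheddar with both tight: 2.383 servings and 3.04 servings → $7.40.
So the least-cost plan costs $4.18.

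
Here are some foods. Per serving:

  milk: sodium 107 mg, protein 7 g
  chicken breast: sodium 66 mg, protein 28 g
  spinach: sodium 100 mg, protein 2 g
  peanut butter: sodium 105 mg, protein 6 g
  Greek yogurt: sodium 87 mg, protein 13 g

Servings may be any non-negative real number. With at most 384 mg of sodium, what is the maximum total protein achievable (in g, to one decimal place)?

Protein per mg sodium: chicken breast 0.4242, Greek yogurt 0.1494, milk 0.06542, peanut butter 0.05714, spinach 0.02.
With no serving limits, spend the whole sodium allowance on chicken breast: 384 mg / 66 mg × 28 g = 162.9 g.

162.9 g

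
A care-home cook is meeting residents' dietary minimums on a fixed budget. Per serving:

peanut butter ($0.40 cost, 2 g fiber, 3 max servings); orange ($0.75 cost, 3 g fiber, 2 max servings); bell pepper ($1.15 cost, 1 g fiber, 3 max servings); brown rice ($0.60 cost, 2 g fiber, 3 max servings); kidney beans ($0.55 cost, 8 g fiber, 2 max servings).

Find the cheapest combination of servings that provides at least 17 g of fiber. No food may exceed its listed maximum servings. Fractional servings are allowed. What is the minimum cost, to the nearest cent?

Cost per g of fiber: kidney beans $0.0688, peanut butter $0.2000, orange $0.2500, brown rice $0.3000, bell pepper $1.1500.
Take 2 servings of kidney beans: +16.0 g fiber for $1.10 (total $1.10, still need 1.0 g).
Take 0.5 servings of peanut butter: +1.0 g fiber for $0.20 (total $1.30, still need 0.0 g).
Filling from the cheapest source first is optimal under one linear minimum: $1.30.

$1.30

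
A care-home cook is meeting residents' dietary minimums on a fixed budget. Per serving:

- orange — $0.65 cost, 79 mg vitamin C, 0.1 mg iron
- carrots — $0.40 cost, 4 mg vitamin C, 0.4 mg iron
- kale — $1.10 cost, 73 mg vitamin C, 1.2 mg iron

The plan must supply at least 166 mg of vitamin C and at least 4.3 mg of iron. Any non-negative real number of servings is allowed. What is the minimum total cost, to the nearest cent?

Compare the cost at each extreme point of the feasible region.
orange only: max(166/79, 4.3/0.1) = 43 servings → $27.95.
carrots only: max(166/4, 4.3/0.4) = 41.5 servings → $16.60.
kale only: max(166/73, 4.3/1.2) = 3.583 servings → $3.94.
orange + carrots with both tight: 1.577 servings and 10.36 servings → $5.17.
orange + kale: intersection lies outside the first quadrant.
carrots + kale with both tight: 4.701 servings and 2.016 servings → $4.10.
So the least-cost plan costs $3.94.

$3.94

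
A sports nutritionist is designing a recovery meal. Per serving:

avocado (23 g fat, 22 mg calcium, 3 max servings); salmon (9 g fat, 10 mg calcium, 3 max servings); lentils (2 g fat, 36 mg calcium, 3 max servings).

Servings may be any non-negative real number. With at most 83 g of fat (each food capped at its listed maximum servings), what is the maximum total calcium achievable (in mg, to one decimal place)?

185.8 mg

Calcium per g fat: lentils 18, salmon 1.111, avocado 0.9565.
Take 3 servings of lentils: uses 6 g fat, +108.0 mg calcium (running total 108.0 mg).
Take 3 servings of salmon: uses 27 g fat, +30.0 mg calcium (running total 138.0 mg).
Take 2.174 servings of avocado: uses 50 g fat, +47.8 mg calcium (running total 185.8 mg).
Greedy by best ratio exhausts the fat allowance optimally: 185.8 mg.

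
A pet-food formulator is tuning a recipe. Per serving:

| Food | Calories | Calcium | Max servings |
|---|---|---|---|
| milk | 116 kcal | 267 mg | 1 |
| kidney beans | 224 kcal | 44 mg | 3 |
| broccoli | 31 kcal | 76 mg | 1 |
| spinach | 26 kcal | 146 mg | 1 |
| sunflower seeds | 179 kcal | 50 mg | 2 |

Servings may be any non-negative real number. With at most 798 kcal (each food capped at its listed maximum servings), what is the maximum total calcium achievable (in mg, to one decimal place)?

Calcium per kcal: spinach 5.615, broccoli 2.452, milk 2.302, sunflower seeds 0.2793, kidney beans 0.1964.
Take 1 serving of spinach: uses 26 kcal, +146.0 mg calcium (running total 146.0 mg).
Take 1 serving of broccoli: uses 31 kcal, +76.0 mg calcium (running total 222.0 mg).
Take 1 serving of milk: uses 116 kcal, +267.0 mg calcium (running total 489.0 mg).
Take 2 servings of sunflower seeds: uses 358 kcal, +100.0 mg calcium (running total 589.0 mg).
Take 1.192 servings of kidney beans: uses 267 kcal, +52.4 mg calcium (running total 641.4 mg).
Filling greedily by calcium-per-kcal is optimal for one linear limit, giving 641.4 mg.

641.4 mg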